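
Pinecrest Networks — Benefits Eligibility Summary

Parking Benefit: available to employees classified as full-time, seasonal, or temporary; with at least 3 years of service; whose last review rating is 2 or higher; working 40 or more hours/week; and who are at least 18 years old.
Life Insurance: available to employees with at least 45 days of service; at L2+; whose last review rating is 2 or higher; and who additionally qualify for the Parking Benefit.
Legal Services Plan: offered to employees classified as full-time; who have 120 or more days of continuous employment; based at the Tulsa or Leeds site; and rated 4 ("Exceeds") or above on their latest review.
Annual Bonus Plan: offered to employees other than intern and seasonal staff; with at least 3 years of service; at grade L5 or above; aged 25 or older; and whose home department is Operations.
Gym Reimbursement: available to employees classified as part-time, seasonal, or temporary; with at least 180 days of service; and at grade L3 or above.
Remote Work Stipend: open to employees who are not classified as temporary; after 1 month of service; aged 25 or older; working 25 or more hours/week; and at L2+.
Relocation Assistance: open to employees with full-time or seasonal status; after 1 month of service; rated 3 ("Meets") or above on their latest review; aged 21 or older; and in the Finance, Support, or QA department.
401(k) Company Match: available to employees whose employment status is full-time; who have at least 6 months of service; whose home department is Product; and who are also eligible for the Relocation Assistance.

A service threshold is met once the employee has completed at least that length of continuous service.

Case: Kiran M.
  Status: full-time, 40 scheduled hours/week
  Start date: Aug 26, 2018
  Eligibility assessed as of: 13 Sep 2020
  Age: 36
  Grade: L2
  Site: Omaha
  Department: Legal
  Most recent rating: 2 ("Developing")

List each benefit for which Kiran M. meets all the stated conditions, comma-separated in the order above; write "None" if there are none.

Service from Aug 26, 2018 to 13 Sep 2020: 749 days.
Parking Benefit — status full-time ✓; service 749 days < 3 years (≈1095 days) ✗ → not eligible.
Life Insurance — service 749 days ≥ 45 days ✓; grade L2 ≥ L2 ✓; rating 2 ≥ 2 ✓; not eligible for Parking Benefit ✗ → not eligible.
Legal Services Plan — status full-time ✓; service 749 days ≥ 120 days ✓; site Omaha ✗ (not Tulsa or Leeds) → not eligible.
Annual Bonus Plan — status full-time ✓ (not excluded); service 749 days < 3 years (≈1095 days) ✗ → not eligible.
Gym Reimbursement — status full-time ✗ (requires part-time, seasonal, or temporary) → not eligible.
Remote Work Stipend — status full-time ✓ (not excluded); service 749 days ≥ 1 month (≈30 days) ✓; age 36 ≥ 25 ✓; 40 hrs/wk ≥ 25 ✓; grade L2 ≥ L2 ✓ → eligible.
Relocation Assistance — status full-time ✓; service 749 days ≥ 1 month (≈30 days) ✓; rating 2 < 3 ✗ → not eligible.
401(k) Company Match — status full-time ✓; service 749 days ≥ 6 months (≈180 days) ✓; dept Legal ✗ → not eligible.

Remote Work Stipend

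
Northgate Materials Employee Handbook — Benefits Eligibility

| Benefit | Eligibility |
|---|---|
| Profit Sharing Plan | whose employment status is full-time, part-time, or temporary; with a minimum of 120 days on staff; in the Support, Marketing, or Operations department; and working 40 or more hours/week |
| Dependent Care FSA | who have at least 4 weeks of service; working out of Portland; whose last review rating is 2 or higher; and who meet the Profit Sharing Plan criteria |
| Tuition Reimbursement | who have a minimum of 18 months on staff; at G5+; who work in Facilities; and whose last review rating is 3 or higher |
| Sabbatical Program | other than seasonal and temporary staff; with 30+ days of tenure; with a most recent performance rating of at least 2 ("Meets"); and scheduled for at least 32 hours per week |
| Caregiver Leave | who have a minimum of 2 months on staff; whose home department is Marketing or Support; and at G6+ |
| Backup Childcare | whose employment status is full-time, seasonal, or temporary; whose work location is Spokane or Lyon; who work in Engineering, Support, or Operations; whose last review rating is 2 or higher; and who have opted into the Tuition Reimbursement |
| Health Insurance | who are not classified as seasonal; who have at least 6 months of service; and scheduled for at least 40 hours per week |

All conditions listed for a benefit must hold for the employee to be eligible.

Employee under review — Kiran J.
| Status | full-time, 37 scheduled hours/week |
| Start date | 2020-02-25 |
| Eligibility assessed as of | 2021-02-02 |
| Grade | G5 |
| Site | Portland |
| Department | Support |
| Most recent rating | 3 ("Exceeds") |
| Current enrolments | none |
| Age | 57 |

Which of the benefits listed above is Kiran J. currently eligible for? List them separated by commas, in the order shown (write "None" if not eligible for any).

Sabbatical Program

Service from 2020-02-25 to 2021-02-02: 343 days.
Profit Sharing Plan — status full-time ✓; service 343 days ≥ 120 days ✓; dept Support ✓; 37 hrs/wk < 40 ✗ → not eligible.
Dependent Care FSA — service 343 days ≥ 4 weeks (≈28 days) ✓; site Portland ✓; rating 3 ≥ 2 ✓; not eligible for Profit Sharing Plan ✗ → not eligible.
Tuition Reimbursement — service 343 days < 18 months (≈540 days) ✗ → not eligible.
Sabbatical Program — status full-time ✓ (not excluded); service 343 days ≥ 30 days ✓; rating 3 ≥ 2 ✓; 37 hrs/wk ≥ 32 ✓ → eligible.
Caregiver Leave — service 343 days ≥ 2 months (≈60 days) ✓; dept Support ✓; grade G5 < G6 ✗ → not eligible.
Backup Childcare — status full-time ✓; site Portland ✗ (not Spokane or Lyon) → not eligible.
Health Insurance — status full-time ✓ (not excluded); service 343 days ≥ 6 months (≈180 days) ✓; 37 hrs/wk < 40 ✗ → not eligible.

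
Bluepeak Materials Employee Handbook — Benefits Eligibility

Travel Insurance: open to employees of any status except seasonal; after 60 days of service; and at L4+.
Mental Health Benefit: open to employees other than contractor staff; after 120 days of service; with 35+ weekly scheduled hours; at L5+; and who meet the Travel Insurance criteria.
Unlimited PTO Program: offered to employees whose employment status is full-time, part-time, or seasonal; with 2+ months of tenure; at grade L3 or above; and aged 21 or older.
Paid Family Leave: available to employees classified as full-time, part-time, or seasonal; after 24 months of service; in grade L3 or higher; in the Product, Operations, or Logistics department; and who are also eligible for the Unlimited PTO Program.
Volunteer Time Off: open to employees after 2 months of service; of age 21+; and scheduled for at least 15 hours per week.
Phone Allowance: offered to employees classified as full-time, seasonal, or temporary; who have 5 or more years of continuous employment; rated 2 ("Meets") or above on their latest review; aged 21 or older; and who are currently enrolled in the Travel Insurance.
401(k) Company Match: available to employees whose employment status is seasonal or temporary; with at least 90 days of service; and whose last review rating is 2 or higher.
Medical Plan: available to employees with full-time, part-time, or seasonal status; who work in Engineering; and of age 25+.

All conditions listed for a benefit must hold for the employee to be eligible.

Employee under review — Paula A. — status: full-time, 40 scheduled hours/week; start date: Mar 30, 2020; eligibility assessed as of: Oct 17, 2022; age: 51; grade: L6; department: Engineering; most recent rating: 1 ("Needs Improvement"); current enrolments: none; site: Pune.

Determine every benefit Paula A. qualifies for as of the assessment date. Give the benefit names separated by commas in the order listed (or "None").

Service from Mar 30, 2020 to Oct 17, 2022: 931 days.
Travel Insurance — status full-time ✓ (not excluded); service 931 days ≥ 60 days ✓; grade L6 ≥ L4 ✓ → eligible.
Mental Health Benefit — status full-time ✓ (not excluded); service 931 days ≥ 120 days ✓; 40 hrs/wk ≥ 35 ✓; grade L6 ≥ L5 ✓; eligible for Travel Insurance ✓ → eligible.
Unlimited PTO Program — status full-time ✓; service 931 days ≥ 2 months (≈60 days) ✓; grade L6 ≥ L3 ✓; age 51 ≥ 21 ✓ → eligible.
Paid Family Leave — status full-time ✓; service 931 days ≥ 24 months (≈720 days) ✓; grade L6 ≥ L3 ✓; dept Engineering ✗ → not eligible.
Volunteer Time Off — service 931 days ≥ 2 months (≈60 days) ✓; age 51 ≥ 21 ✓; 40 hrs/wk ≥ 15 ✓ → eligible.
Phone Allowance — status full-time ✓; service 931 days < 5 years (≈1825 days) ✗ → not eligible.
401(k) Company Match — status full-time ✗ (requires seasonal or temporary) → not eligible.
Medical Plan — status full-time ✓; dept Engineering ✓; age 51 ≥ 25 ✓ → eligible.

Travel Insurance, Mental Health Benefit, Unlimited PTO Program, Volunteer Time Off, Medical Plan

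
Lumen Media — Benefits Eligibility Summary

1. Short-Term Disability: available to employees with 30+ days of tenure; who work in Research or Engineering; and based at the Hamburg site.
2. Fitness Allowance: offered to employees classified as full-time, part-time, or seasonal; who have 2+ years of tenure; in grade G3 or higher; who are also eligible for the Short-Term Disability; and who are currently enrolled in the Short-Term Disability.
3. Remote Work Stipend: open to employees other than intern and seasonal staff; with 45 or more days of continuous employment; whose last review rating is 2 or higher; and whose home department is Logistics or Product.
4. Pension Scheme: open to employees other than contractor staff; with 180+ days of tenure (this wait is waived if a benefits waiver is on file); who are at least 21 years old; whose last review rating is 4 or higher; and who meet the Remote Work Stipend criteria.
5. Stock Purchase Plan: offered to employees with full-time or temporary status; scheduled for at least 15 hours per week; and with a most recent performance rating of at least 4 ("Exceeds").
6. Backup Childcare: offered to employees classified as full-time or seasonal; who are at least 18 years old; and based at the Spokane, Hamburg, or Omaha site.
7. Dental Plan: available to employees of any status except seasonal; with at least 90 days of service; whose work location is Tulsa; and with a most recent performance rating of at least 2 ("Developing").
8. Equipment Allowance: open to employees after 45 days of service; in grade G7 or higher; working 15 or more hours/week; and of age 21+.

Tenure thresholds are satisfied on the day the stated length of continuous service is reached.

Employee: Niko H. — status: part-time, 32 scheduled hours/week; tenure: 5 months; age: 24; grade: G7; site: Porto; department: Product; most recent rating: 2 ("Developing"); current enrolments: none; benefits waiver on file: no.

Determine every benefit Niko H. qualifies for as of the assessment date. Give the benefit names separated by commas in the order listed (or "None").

Short-Term Disability — service 5 months ≥ 30 days ✓; dept Product ✗ → not eligible.
Fitness Allowance — status part-time ✓; service 5 months < 2 years (≈730 days) ✗ → not eligible.
Remote Work Stipend — status part-time ✓ (not excluded); service 5 months ≥ 45 days ✓; rating 2 ≥ 2 ✓; dept Product ✓ → eligible.
Pension Scheme — status part-time ✓ (not excluded); no waiver, service 5 months < 180 days ✗ → not eligible.
Stock Purchase Plan — status part-time ✗ (requires full-time or temporary) → not eligible.
Backup Childcare — status part-time ✗ (requires full-time or seasonal) → not eligible.
Dental Plan — status part-time ✓ (not excluded); service 5 months ≥ 90 days ✓; site Porto ✗ (not Tulsa) → not eligible.
Equipment Allowance — service 5 months ≥ 45 days ✓; grade G7 ≥ G7 ✓; 32 hrs/wk ≥ 15 ✓; age 24 ≥ 21 ✓ → eligible.

Remote Work Stipend, Equipment Allowance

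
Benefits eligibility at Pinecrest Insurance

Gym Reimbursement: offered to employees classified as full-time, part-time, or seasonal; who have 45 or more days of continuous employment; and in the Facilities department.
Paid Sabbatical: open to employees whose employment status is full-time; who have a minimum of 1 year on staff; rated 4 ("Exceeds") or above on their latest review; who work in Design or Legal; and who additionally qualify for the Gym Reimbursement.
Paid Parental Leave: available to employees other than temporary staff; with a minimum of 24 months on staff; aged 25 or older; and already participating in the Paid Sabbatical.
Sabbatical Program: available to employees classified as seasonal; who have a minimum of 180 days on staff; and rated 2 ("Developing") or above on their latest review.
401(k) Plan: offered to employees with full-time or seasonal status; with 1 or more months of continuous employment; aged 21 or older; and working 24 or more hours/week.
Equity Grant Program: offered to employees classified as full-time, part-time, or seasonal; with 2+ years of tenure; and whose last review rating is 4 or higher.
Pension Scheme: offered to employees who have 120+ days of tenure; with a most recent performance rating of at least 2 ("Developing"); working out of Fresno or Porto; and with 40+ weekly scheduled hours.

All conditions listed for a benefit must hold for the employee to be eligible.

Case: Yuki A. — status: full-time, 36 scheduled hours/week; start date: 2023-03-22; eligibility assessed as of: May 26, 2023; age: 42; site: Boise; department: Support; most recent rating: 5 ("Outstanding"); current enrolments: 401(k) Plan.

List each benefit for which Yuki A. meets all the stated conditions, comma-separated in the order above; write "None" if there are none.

Service from 2023-03-22 to May 26, 2023: 65 days.
Gym Reimbursement — status full-time ✓; service 65 days ≥ 45 days ✓; dept Support ✗ → not eligible.
Paid Sabbatical — status full-time ✓; service 65 days < 1 year (≈365 days) ✗ → not eligible.
Paid Parental Leave — status full-time ✓ (not excluded); service 65 days < 24 months (≈720 days) ✗ → not eligible.
Sabbatical Program — status full-time ✗ (requires seasonal) → not eligible.
401(k) Plan — status full-time ✓; service 65 days ≥ 1 month (≈30 days) ✓; age 42 ≥ 21 ✓; 36 hrs/wk ≥ 24 ✓ → eligible.
Equity Grant Program — status full-time ✓; service 65 days < 2 years (≈730 days) ✗ → not eligible.
Pension Scheme — service 65 days < 120 days ✗ → not eligible.

401(k) Plan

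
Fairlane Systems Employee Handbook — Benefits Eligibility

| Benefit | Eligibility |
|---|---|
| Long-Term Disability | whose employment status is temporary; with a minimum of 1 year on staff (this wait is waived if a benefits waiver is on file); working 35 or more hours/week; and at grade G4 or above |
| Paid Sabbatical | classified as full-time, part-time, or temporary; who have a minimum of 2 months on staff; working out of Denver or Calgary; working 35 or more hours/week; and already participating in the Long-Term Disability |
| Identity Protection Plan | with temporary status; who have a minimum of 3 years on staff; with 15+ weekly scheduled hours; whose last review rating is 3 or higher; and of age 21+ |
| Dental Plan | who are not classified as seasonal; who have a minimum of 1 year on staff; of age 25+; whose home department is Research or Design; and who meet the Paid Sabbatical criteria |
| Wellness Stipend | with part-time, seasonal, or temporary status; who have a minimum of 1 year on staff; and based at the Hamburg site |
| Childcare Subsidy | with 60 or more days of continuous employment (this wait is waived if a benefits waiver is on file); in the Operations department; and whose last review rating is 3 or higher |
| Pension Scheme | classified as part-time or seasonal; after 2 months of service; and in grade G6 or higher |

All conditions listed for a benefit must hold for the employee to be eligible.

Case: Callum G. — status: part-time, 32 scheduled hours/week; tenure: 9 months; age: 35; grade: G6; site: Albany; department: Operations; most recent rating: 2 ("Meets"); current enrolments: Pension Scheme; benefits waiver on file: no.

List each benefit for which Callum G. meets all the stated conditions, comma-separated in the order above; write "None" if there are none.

Pension Scheme

Long-Term Disability — status part-time ✗ (requires temporary) → not eligible.
Paid Sabbatical — status part-time ✓; service 9 months ≥ 2 months ✓; site Albany ✗ (not Denver or Calgary) → not eligible.
Identity Protection Plan — status part-time ✗ (requires temporary) → not eligible.
Dental Plan — status part-time ✓ (not excluded); service 9 months < 1 year (≈365 days) ✗ → not eligible.
Wellness Stipend — status part-time ✓; service 9 months < 1 year (≈365 days) ✗ → not eligible.
Childcare Subsidy — no waiver, service 9 months ≥ 60 days ✓; dept Operations ✓; rating 2 < 3 ✗ → not eligible.
Pension Scheme — status part-time ✓; service 9 months ≥ 2 months ✓; grade G6 ≥ G6 ✓ → eligible.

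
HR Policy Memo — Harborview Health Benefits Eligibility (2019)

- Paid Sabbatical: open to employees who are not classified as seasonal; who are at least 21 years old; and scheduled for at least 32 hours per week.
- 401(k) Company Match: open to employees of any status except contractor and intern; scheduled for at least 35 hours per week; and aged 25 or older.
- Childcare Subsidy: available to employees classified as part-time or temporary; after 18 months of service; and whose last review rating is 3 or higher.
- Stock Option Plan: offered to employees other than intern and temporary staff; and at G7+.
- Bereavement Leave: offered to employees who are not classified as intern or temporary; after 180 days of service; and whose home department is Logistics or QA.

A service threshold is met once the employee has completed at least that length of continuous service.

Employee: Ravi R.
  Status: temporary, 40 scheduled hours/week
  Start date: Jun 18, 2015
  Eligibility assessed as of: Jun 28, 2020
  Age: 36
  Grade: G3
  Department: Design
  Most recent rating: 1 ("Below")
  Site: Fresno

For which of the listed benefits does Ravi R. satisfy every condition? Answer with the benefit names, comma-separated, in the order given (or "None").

Paid Sabbatical, 401(k) Company Match

Service from Jun 18, 2015 to Jun 28, 2020: 1837 days.
Paid Sabbatical — status temporary ✓ (not excluded); age 36 ≥ 21 ✓; 40 hrs/wk ≥ 32 ✓ → eligible.
401(k) Company Match — status temporary ✓ (not excluded); 40 hrs/wk ≥ 35 ✓; age 36 ≥ 25 ✓ → eligible.
Childcare Subsidy — status temporary ✓; service 1837 days ≥ 18 months (≈540 days) ✓; rating 1 < 3 ✗ → not eligible.
Stock Option Plan — status temporary ✗ (excluded) → not eligible.
Bereavement Leave — status temporary ✗ (excluded) → not eligible.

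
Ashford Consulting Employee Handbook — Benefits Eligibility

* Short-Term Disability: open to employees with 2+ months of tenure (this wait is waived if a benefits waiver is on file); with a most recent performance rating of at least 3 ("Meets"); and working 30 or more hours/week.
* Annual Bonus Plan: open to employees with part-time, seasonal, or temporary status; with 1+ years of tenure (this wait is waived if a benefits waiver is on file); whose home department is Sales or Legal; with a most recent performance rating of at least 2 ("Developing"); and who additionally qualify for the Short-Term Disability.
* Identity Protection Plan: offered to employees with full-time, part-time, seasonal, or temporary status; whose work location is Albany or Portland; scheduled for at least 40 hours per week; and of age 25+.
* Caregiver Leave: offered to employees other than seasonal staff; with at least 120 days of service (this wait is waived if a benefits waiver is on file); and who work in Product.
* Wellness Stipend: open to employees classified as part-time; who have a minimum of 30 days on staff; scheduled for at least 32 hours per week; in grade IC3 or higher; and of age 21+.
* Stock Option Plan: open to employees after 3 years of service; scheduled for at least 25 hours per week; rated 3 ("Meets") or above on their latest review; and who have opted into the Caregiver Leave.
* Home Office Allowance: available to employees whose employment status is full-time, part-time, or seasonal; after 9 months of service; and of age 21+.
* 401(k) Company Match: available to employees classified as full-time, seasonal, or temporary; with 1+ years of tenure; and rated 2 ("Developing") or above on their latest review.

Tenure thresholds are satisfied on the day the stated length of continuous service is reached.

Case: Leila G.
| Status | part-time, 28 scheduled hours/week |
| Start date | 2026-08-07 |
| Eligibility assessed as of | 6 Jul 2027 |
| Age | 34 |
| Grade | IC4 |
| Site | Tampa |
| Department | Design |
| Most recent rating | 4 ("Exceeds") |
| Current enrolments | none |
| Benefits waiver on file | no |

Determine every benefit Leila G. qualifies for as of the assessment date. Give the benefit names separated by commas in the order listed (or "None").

Home Office Allowance

Service from 2026-08-07 to 6 Jul 2027: 333 days.
Short-Term Disability — no waiver, service 333 days ≥ 2 months (≈60 days) ✓; rating 4 ≥ 3 ✓; 28 hrs/wk < 30 ✗ → not eligible.
Annual Bonus Plan — status part-time ✓; no waiver, service 333 days < 1 year (≈365 days) ✗ → not eligible.
Identity Protection Plan — status part-time ✓; site Tampa ✗ (not Albany or Portland) → not eligible.
Caregiver Leave — status part-time ✓ (not excluded); no waiver, service 333 days ≥ 120 days ✓; dept Design ✗ → not eligible.
Wellness Stipend — status part-time ✓; service 333 days ≥ 30 days ✓; 28 hrs/wk < 32 ✗ → not eligible.
Stock Option Plan — service 333 days < 3 years (≈1095 days) ✗ → not eligible.
Home Office Allowance — status part-time ✓; service 333 days ≥ 9 months (≈270 days) ✓; age 34 ≥ 21 ✓ → eligible.
401(k) Company Match — status part-time ✗ (requires full-time, seasonal, or temporary) → not eligible.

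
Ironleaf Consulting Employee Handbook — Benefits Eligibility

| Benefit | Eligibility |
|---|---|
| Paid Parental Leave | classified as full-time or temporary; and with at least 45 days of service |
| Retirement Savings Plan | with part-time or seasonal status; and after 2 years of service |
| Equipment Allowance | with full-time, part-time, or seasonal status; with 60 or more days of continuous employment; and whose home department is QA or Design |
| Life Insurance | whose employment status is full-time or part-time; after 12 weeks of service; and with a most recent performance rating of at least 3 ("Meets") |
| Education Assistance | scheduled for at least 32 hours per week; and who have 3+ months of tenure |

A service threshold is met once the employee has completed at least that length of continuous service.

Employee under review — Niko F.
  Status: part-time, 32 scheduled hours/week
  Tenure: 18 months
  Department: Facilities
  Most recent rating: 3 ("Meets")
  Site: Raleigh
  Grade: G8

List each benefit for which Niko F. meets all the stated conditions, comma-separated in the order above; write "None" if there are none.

Life Insurance, Education Assistance

Paid Parental Leave — status part-time ✗ (requires full-time or temporary) → not eligible.
Retirement Savings Plan — status part-time ✓; service 18 months < 2 years (≈730 days) ✗ → not eligible.
Equipment Allowance — status part-time ✓; service 18 months ≥ 60 days ✓; dept Facilities ✗ → not eligible.
Life Insurance — status part-time ✓; service 18 months ≥ 12 weeks (≈84 days) ✓; rating 3 ≥ 3 ✓ → eligible.
Education Assistance — 32 hrs/wk ≥ 32 ✓; service 18 months ≥ 3 months ✓ → eligible.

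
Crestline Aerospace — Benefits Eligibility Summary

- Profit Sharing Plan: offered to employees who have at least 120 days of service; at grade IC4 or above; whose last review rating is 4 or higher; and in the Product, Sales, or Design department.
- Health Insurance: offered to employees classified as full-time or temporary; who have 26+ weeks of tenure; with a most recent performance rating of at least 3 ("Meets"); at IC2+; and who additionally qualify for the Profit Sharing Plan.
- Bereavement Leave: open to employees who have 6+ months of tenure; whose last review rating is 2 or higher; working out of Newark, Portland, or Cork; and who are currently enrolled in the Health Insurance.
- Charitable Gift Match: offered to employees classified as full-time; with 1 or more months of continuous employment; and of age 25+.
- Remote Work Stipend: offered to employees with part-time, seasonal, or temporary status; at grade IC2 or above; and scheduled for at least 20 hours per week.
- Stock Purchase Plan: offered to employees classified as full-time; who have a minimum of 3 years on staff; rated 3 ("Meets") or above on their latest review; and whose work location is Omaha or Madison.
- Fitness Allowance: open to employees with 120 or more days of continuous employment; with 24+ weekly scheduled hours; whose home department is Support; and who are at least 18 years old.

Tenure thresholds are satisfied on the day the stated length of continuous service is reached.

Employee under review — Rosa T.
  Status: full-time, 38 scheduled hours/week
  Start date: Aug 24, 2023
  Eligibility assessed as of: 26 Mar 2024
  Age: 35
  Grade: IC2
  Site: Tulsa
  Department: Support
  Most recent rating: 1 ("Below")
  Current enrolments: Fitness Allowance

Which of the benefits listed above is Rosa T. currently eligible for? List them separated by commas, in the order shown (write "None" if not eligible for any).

Charitable Gift Match, Fitness Allowance

Service from Aug 24, 2023 to 26 Mar 2024: 215 days.
Profit Sharing Plan — service 215 days ≥ 120 days ✓; grade IC2 < IC4 ✗ → not eligible.
Health Insurance — status full-time ✓; service 215 days ≥ 26 weeks (≈182 days) ✓; rating 1 < 3 ✗ → not eligible.
Bereavement Leave — service 215 days ≥ 6 months (≈180 days) ✓; rating 1 < 2 ✗ → not eligible.
Charitable Gift Match — status full-time ✓; service 215 days ≥ 1 month (≈30 days) ✓; age 35 ≥ 25 ✓ → eligible.
Remote Work Stipend — status full-time ✗ (requires part-time, seasonal, or temporary) → not eligible.
Stock Purchase Plan — status full-time ✓; service 215 days < 3 years (≈1095 days) ✗ → not eligible.
Fitness Allowance — service 215 days ≥ 120 days ✓; 38 hrs/wk ≥ 24 ✓; dept Support ✓; age 35 ≥ 18 ✓ → eligible.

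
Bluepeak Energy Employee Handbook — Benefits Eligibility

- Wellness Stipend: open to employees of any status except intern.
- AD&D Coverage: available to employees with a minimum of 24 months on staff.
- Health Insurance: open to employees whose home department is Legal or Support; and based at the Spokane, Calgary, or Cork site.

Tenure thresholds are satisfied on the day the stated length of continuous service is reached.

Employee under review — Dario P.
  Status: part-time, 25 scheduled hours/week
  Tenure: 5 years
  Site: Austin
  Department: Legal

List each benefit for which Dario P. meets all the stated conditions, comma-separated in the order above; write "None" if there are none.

Wellness Stipend, AD&D Coverage

Wellness Stipend — status part-time ✓ (not excluded) → eligible.
AD&D Coverage — service 5 years ≥ 24 months (≈720 days) ✓ → eligible.
Health Insurance — dept Legal ✓; site Austin ✗ (not Spokane, Calgary, or Cork) → not eligible.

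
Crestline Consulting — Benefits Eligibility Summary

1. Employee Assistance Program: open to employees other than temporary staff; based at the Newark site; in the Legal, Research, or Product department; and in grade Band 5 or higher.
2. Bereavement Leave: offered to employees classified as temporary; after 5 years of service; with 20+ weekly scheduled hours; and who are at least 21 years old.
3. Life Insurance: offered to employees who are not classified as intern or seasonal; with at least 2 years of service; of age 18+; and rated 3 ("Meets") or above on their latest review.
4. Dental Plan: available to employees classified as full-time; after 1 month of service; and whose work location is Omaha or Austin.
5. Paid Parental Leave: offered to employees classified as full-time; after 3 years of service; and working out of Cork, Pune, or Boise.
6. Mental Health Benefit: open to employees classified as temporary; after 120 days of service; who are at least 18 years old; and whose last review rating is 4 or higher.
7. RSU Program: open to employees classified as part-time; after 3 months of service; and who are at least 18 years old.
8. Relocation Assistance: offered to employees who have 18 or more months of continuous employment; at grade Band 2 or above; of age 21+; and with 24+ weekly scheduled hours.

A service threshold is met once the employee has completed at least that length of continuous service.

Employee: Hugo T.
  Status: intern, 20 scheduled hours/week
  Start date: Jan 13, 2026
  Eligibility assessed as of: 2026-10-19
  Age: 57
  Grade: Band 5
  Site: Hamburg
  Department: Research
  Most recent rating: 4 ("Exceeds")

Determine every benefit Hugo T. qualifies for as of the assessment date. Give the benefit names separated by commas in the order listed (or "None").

Service from Jan 13, 2026 to 2026-10-19: 279 days.
Employee Assistance Program — status intern ✓ (not excluded); site Hamburg ✗ (not Newark) → not eligible.
Bereavement Leave — status intern ✗ (requires temporary) → not eligible.
Life Insurance — status intern ✗ (excluded) → not eligible.
Dental Plan — status intern ✗ (requires full-time) → not eligible.
Paid Parental Leave — status intern ✗ (requires full-time) → not eligible.
Mental Health Benefit — status intern ✗ (requires temporary) → not eligible.
RSU Program — status intern ✗ (requires part-time) → not eligible.
Relocation Assistance — service 279 days < 18 months (≈540 days) ✗ → not eligible.

None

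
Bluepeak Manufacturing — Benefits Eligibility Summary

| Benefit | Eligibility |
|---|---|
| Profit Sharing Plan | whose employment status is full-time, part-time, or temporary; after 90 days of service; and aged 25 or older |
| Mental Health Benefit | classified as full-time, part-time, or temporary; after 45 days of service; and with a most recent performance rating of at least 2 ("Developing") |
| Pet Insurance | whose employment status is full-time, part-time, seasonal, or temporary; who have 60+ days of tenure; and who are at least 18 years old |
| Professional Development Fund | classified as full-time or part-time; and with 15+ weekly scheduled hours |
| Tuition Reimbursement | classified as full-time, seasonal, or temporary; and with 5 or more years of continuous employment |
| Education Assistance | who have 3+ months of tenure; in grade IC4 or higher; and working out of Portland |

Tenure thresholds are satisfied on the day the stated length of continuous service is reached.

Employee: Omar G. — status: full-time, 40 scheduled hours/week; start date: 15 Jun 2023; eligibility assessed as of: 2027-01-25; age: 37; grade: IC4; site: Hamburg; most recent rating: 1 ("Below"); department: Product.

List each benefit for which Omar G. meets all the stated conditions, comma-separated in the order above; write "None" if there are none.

Service from 15 Jun 2023 to 2027-01-25: 1320 days.
Profit Sharing Plan — status full-time ✓; service 1320 days ≥ 90 days ✓; age 37 ≥ 25 ✓ → eligible.
Mental Health Benefit — status full-time ✓; service 1320 days ≥ 45 days ✓; rating 1 < 2 ✗ → not eligible.
Pet Insurance — status full-time ✓; service 1320 days ≥ 60 days ✓; age 37 ≥ 18 ✓ → eligible.
Professional Development Fund — status full-time ✓; 40 hrs/wk ≥ 15 ✓ → eligible.
Tuition Reimbursement — status full-time ✓; service 1320 days < 5 years (≈1825 days) ✗ → not eligible.
Education Assistance — service 1320 days ≥ 3 months (≈90 days) ✓; grade IC4 ≥ IC4 ✓; site Hamburg ✗ (not Portland) → not eligible.

Profit Sharing Plan, Pet Insurance, Professional Development Fund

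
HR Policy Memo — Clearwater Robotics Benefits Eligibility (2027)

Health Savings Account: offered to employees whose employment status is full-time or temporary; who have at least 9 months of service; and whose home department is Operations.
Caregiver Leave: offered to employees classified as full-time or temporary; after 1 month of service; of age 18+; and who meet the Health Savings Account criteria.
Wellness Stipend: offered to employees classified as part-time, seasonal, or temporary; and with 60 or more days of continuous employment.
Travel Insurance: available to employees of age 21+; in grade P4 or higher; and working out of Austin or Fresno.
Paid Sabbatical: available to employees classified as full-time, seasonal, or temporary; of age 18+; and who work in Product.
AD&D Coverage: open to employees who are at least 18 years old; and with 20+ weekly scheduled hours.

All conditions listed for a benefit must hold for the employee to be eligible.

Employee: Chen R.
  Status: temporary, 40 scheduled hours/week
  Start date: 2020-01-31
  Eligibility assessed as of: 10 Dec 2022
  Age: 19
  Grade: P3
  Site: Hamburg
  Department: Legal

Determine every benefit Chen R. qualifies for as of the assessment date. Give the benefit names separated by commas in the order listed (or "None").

Wellness Stipend, AD&D Coverage

Service from 2020-01-31 to 10 Dec 2022: 1044 days.
Health Savings Account — status temporary ✓; service 1044 days ≥ 9 months (≈270 days) ✓; dept Legal ✗ → not eligible.
Caregiver Leave — status temporary ✓; service 1044 days ≥ 1 month (≈30 days) ✓; age 19 ≥ 18 ✓; not eligible for Health Savings Account ✗ → not eligible.
Wellness Stipend — status temporary ✓; service 1044 days ≥ 60 days ✓ → eligible.
Travel Insurance — age 19 < 21 ✗ → not eligible.
Paid Sabbatical — status temporary ✓; age 19 ≥ 18 ✓; dept Legal ✗ → not eligible.
AD&D Coverage — age 19 ≥ 18 ✓; 40 hrs/wk ≥ 20 ✓ → eligible.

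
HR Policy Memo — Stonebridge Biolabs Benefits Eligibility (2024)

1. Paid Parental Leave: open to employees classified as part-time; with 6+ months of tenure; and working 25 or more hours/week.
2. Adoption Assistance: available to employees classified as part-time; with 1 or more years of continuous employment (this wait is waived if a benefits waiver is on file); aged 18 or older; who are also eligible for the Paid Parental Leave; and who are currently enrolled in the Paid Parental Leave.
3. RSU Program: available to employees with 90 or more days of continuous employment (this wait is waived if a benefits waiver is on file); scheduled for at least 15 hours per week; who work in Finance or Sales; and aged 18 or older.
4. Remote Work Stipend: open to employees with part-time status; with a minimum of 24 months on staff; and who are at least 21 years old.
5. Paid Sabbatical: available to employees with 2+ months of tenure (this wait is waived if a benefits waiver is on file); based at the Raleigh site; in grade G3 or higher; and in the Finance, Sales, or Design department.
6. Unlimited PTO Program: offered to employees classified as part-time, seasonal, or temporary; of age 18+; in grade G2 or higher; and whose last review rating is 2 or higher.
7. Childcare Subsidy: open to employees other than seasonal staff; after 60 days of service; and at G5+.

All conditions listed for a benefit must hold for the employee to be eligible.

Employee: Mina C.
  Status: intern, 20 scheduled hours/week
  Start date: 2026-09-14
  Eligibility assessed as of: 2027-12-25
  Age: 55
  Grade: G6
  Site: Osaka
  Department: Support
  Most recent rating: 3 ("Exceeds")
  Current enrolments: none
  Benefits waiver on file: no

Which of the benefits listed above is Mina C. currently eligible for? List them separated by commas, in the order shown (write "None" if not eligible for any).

Service from 2026-09-14 to 2027-12-25: 467 days.
Paid Parental Leave — status intern ✗ (requires part-time) → not eligible.
Adoption Assistance — status intern ✗ (requires part-time) → not eligible.
RSU Program — no waiver, service 467 days ≥ 90 days ✓; 20 hrs/wk ≥ 15 ✓; dept Support ✗ → not eligible.
Remote Work Stipend — status intern ✗ (requires part-time) → not eligible.
Paid Sabbatical — no waiver, service 467 days ≥ 2 months (≈60 days) ✓; site Osaka ✗ (not Raleigh) → not eligible.
Unlimited PTO Program — status intern ✗ (requires part-time, seasonal, or temporary) → not eligible.
Childcare Subsidy — status intern ✓ (not excluded); service 467 days ≥ 60 days ✓; grade G6 ≥ G5 ✓ → eligible.

Childcare Subsidy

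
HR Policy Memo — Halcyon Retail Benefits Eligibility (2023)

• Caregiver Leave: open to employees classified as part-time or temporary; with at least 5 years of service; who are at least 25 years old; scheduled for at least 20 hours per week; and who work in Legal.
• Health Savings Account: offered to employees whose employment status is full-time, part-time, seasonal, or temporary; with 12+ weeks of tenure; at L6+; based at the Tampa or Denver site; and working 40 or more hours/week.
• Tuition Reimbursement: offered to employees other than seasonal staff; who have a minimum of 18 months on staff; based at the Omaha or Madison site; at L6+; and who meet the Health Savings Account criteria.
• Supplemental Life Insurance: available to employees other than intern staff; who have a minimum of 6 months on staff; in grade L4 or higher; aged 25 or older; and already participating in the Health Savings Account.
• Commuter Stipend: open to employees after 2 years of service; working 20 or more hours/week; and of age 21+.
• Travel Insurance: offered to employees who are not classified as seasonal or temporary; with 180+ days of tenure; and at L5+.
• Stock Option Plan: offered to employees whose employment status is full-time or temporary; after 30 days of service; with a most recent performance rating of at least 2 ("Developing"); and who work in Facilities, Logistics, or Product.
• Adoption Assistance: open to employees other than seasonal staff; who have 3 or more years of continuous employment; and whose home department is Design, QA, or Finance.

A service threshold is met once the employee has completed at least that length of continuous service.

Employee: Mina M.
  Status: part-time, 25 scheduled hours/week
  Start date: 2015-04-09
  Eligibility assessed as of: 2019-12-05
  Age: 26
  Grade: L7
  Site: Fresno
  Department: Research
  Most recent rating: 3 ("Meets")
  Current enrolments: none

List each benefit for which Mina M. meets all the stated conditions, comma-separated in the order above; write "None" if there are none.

Commuter Stipend, Travel Insurance

Service from 2015-04-09 to 2019-12-05: 1701 days.
Caregiver Leave — status part-time ✓; service 1701 days < 5 years (≈1825 days) ✗ → not eligible.
Health Savings Account — status part-time ✓; service 1701 days ≥ 12 weeks (≈84 days) ✓; grade L7 ≥ L6 ✓; site Fresno ✗ (not Tampa or Denver) → not eligible.
Tuition Reimbursement — status part-time ✓ (not excluded); service 1701 days ≥ 18 months (≈540 days) ✓; site Fresno ✗ (not Omaha or Madison) → not eligible.
Supplemental Life Insurance — status part-time ✓ (not excluded); service 1701 days ≥ 6 months (≈180 days) ✓; grade L7 ≥ L4 ✓; age 26 ≥ 25 ✓; not enrolled in Health Savings Account ✗ → not eligible.
Commuter Stipend — service 1701 days ≥ 2 years (≈730 days) ✓; 25 hrs/wk ≥ 20 ✓; age 26 ≥ 21 ✓ → eligible.
Travel Insurance — status part-time ✓ (not excluded); service 1701 days ≥ 180 days ✓; grade L7 ≥ L5 ✓ → eligible.
Stock Option Plan — status part-time ✗ (requires full-time or temporary) → not eligible.
Adoption Assistance — status part-time ✓ (not excluded); service 1701 days ≥ 3 years (≈1095 days) ✓; dept Research ✗ → not eligible.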